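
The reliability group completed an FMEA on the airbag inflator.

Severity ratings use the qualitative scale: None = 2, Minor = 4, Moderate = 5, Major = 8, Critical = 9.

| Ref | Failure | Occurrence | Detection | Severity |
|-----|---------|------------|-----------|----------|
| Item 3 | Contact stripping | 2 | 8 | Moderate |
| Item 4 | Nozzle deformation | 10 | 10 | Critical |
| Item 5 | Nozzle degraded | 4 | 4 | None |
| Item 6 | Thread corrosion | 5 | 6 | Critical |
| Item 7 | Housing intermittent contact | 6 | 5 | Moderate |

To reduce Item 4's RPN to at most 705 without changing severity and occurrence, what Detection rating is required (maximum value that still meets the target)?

7

Item 4: S=9, O=10, D=10 → current RPN = 900.
Fixed product = 90. Need 90 × D ≤ 705, so D ≤ 705/90 = 7.83.
Maximum integer Detection rating = 7 (gives RPN 630; D=8 would give 720 > 705).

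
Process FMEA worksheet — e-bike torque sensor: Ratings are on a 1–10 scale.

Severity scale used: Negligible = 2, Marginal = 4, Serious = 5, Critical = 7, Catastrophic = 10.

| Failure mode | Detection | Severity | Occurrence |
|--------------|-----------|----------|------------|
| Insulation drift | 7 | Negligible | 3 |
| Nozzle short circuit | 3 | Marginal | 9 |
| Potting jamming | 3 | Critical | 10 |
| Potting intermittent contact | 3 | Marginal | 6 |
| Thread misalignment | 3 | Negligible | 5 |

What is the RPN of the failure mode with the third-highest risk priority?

RPN = Severity × Occurrence × Detection:
  Insulation drift: 2 × 3 × 7 = 42
  Nozzle short circuit: 4 × 9 × 3 = 108
  Potting jamming: 7 × 10 × 3 = 210
  Potting intermittent contact: 4 × 6 × 3 = 72
  Thread misalignment: 2 × 5 × 3 = 30
Sorted descending: 210, 108, 72, 42, 30.
The third-highest RPN is 72 (Potting intermittent contact).

72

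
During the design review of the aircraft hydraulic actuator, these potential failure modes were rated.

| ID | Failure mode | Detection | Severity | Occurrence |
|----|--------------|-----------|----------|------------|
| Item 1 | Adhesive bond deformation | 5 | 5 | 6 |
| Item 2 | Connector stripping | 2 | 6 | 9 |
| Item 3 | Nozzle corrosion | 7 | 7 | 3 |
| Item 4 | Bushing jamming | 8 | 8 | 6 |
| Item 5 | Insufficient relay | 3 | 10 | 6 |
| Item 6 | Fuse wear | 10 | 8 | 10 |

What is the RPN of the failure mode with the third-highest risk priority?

180

RPN = Severity × Occurrence × Detection:
  Item 1: 5 × 6 × 5 = 150
  Item 2: 6 × 9 × 2 = 108
  Item 3: 7 × 3 × 7 = 147
  Item 4: 8 × 6 × 8 = 384
  Item 5: 10 × 6 × 3 = 180
  Item 6: 8 × 10 × 10 = 800
Sorted descending: 800, 384, 180, 150, 147, 108.
The third-highest RPN is 180 (Item 5).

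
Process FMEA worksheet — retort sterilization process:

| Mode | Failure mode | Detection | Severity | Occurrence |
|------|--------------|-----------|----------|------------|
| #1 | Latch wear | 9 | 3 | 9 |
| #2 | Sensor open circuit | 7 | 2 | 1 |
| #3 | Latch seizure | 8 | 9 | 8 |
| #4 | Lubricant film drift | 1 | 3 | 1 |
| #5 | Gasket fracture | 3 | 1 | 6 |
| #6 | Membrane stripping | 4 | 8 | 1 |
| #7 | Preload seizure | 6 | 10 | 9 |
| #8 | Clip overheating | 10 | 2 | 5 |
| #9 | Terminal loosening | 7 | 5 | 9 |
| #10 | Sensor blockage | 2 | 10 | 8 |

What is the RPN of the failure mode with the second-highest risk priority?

RPN = Severity × Occurrence × Detection:
  #1: 3 × 9 × 9 = 243
  #2: 2 × 1 × 7 = 14
  #3: 9 × 8 × 8 = 576
  #4: 3 × 1 × 1 = 3
  #5: 1 × 6 × 3 = 18
  #6: 8 × 1 × 4 = 32
  #7: 10 × 9 × 6 = 540
  #8: 2 × 5 × 10 = 100
  #9: 5 × 9 × 7 = 315
  #10: 10 × 8 × 2 = 160
Sorted descending: 576, 540, 315, 243, 160, 100, 32, 18, 14, 3.
The second-highest RPN is 540 (#7).

540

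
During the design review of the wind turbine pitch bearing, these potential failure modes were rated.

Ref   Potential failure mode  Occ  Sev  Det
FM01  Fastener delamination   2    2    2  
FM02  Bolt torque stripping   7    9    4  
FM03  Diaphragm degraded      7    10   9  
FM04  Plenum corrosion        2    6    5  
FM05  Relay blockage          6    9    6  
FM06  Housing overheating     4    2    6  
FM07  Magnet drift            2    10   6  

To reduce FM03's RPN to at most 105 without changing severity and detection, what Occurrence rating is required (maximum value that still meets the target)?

FM03: S=10, O=7, D=9 → current RPN = 630.
Fixed product = 90. Need 90 × O ≤ 105, so O ≤ 105/90 = 1.17.
Maximum integer Occurrence rating = 1 (gives RPN 90; O=2 would give 180 > 105).

1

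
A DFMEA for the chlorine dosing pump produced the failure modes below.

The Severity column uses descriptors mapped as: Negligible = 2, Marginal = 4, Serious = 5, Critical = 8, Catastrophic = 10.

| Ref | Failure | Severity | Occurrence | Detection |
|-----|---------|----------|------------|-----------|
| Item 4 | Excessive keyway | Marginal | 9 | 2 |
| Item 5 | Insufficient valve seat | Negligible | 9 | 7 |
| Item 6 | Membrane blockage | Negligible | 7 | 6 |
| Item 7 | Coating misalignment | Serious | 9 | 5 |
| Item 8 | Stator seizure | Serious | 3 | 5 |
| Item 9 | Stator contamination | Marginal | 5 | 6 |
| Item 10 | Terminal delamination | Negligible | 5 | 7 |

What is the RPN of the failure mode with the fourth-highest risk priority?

RPN = Severity × Occurrence × Detection:
  Item 4: 4 × 9 × 2 = 72
  Item 5: 2 × 9 × 7 = 126
  Item 6: 2 × 7 × 6 = 84
  Item 7: 5 × 9 × 5 = 225
  Item 8: 5 × 3 × 5 = 75
  Item 9: 4 × 5 × 6 = 120
  Item 10: 2 × 5 × 7 = 70
Sorted descending: 225, 126, 120, 84, 75, 72, 70.
The fourth-highest RPN is 84 (Item 6).

84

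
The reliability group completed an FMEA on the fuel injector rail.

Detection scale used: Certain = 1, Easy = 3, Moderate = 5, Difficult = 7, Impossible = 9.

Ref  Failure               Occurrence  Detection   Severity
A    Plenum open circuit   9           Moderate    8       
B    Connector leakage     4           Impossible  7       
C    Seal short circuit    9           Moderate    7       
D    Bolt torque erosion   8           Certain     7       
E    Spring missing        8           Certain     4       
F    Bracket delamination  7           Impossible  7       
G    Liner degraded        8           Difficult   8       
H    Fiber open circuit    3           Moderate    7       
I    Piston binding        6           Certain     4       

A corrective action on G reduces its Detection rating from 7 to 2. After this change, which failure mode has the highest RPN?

F

RPN = Severity × Occurrence × Detection:
  A: 8 × 9 × 5 = 360
  B: 7 × 4 × 9 = 252
  C: 7 × 9 × 5 = 315
  D: 7 × 8 × 1 = 56
  E: 4 × 8 × 1 = 32
  F: 7 × 7 × 9 = 441
  G: 8 × 8 × 7 = 448
  H: 7 × 3 × 5 = 105
  I: 4 × 6 × 1 = 24
After action: G → 8 × 8 × 2 = 128.
Revised RPNs: F=441, A=360, C=315, B=252, G=128, H=105, D=56, E=32, I=24.
Highest is now F (441).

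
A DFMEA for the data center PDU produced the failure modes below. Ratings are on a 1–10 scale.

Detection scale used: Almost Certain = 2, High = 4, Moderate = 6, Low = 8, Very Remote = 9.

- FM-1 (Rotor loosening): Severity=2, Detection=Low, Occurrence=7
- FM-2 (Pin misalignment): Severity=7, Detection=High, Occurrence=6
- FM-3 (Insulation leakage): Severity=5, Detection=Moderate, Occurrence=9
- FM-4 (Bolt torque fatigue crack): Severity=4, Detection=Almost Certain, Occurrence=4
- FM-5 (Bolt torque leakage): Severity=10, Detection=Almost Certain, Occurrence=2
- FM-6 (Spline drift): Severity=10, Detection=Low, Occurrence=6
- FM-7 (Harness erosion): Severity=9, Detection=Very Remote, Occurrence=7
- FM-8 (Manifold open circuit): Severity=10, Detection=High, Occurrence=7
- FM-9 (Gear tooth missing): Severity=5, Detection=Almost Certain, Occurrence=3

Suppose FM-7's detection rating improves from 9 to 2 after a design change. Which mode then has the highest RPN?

RPN = Severity × Occurrence × Detection:
  FM-1: 2 × 7 × 8 = 112
  FM-2: 7 × 6 × 4 = 168
  FM-3: 5 × 9 × 6 = 270
  FM-4: 4 × 4 × 2 = 32
  FM-5: 10 × 2 × 2 = 40
  FM-6: 10 × 6 × 8 = 480
  FM-7: 9 × 7 × 9 = 567
  FM-8: 10 × 7 × 4 = 280
  FM-9: 5 × 3 × 2 = 30
After action: FM-7 → 9 × 7 × 2 = 126.
Revised RPNs: FM-6=480, FM-8=280, FM-3=270, FM-2=168, FM-7=126, FM-1=112, FM-5=40, FM-4=32, FM-9=30.
Highest is now FM-6 (480).

FM-6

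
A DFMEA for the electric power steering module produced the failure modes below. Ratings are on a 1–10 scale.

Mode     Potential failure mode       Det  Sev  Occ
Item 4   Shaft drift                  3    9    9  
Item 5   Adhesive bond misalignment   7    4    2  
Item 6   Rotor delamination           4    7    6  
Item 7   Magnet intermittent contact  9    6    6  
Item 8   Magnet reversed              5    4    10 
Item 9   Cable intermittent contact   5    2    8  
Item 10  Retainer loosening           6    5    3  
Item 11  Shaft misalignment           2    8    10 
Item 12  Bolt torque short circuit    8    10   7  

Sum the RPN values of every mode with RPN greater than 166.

RPN = Severity × Occurrence × Detection:
  Item 4: 9 × 9 × 3 = 243
  Item 5: 4 × 2 × 7 = 56
  Item 6: 7 × 6 × 4 = 168
  Item 7: 6 × 6 × 9 = 324
  Item 8: 4 × 10 × 5 = 200
  Item 9: 2 × 8 × 5 = 80
  Item 10: 5 × 3 × 6 = 90
  Item 11: 8 × 10 × 2 = 160
  Item 12: 10 × 7 × 8 = 560
RPN > 166: Item 4 (243), Item 6 (168), Item 7 (324), Item 8 (200), Item 12 (560).
Sum: 243 + 168 + 324 + 200 + 560 = 1495.

1495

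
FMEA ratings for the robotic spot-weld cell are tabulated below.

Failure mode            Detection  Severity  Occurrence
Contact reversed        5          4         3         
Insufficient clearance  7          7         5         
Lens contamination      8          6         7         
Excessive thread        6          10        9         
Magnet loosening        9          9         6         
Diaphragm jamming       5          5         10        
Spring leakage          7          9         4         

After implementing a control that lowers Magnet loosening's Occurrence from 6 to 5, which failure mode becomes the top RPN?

RPN = Severity × Occurrence × Detection:
  Contact reversed: 4 × 3 × 5 = 60
  Insufficient clearance: 7 × 5 × 7 = 245
  Lens contamination: 6 × 7 × 8 = 336
  Excessive thread: 10 × 9 × 6 = 540
  Magnet loosening: 9 × 6 × 9 = 486
  Diaphragm jamming: 5 × 10 × 5 = 250
  Spring leakage: 9 × 4 × 7 = 252
After action: Magnet loosening → 9 × 5 × 9 = 405.
Revised RPNs: Excessive thread=540, Magnet loosening=405, Lens contamination=336, Spring leakage=252, Diaphragm jamming=250, Insufficient clearance=245, Contact reversed=60.
Highest is now Excessive thread (540).

Excessive thread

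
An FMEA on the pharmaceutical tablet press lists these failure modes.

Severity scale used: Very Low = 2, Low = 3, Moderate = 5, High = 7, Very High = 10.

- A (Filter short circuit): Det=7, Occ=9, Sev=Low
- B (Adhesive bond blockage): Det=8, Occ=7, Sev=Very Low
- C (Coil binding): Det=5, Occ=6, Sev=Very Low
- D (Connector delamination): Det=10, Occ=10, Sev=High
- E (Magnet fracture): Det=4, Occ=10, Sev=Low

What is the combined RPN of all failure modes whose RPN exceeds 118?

RPN = Severity × Occurrence × Detection:
  A: 3 × 9 × 7 = 189
  B: 2 × 7 × 8 = 112
  C: 2 × 6 × 5 = 60
  D: 7 × 10 × 10 = 700
  E: 3 × 10 × 4 = 120
RPN > 118: A (189), D (700), E (120).
Sum: 189 + 700 + 120 = 1009.

1009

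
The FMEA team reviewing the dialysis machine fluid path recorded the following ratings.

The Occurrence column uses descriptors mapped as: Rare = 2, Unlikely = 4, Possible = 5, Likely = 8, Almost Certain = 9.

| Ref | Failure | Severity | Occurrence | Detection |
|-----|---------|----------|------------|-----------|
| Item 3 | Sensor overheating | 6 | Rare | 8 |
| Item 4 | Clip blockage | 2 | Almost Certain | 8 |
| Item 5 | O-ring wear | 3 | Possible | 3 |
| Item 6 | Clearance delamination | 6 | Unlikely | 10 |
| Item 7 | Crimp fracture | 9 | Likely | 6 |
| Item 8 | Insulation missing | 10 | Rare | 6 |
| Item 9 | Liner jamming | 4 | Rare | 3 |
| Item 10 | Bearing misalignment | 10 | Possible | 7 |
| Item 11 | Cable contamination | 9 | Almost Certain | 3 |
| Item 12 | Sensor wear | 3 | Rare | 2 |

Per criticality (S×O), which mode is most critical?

Criticality = Severity × Occurrence:
  Item 3: 6 × 2 = 12
  Item 4: 2 × 9 = 18
  Item 5: 3 × 5 = 15
  Item 6: 6 × 4 = 24
  Item 7: 9 × 8 = 72
  Item 8: 10 × 2 = 20
  Item 9: 4 × 2 = 8
  Item 10: 10 × 5 = 50
  Item 11: 9 × 9 = 81
  Item 12: 3 × 2 = 6
Highest criticality is 81 → Item 11.

Item 11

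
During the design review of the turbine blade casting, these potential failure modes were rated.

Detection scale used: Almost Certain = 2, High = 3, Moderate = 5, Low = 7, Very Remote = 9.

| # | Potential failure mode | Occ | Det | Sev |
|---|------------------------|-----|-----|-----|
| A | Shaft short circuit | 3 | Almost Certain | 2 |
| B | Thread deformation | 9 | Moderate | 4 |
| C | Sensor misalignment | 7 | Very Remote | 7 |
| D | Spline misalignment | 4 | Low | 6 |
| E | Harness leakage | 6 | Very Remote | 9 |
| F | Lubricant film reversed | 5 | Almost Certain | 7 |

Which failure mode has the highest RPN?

RPN = Severity × Occurrence × Detection:
  A: 2 × 3 × 2 = 12
  B: 4 × 9 × 5 = 180
  C: 7 × 7 × 9 = 441
  D: 6 × 4 × 7 = 168
  E: 9 × 6 × 9 = 486
  F: 7 × 5 × 2 = 70
Highest RPN is 486 → E.

E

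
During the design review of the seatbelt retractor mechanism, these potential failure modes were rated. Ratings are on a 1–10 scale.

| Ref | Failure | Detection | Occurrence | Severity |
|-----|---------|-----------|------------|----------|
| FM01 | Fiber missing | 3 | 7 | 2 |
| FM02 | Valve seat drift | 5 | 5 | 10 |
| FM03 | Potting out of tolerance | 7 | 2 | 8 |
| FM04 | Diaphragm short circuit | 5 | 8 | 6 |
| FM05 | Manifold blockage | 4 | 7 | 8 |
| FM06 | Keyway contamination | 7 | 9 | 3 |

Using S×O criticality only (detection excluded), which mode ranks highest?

FM05

Criticality = Severity × Occurrence:
  FM01: 2 × 7 = 14
  FM02: 10 × 5 = 50
  FM03: 8 × 2 = 16
  FM04: 6 × 8 = 48
  FM05: 8 × 7 = 56
  FM06: 3 × 9 = 27
Highest criticality is 56 → FM05.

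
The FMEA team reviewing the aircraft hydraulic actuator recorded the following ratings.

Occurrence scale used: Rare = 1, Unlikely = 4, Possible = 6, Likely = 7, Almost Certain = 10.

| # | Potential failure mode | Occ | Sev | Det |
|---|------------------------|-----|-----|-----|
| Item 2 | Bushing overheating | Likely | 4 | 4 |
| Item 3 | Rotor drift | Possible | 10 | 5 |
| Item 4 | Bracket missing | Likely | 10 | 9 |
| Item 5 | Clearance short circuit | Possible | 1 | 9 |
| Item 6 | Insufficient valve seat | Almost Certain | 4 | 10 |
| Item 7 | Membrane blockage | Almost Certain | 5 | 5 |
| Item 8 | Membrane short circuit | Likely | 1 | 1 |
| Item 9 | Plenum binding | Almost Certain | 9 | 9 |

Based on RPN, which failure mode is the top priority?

Item 9

RPN = Severity × Occurrence × Detection:
  Item 2: 4 × 7 × 4 = 112
  Item 3: 10 × 6 × 5 = 300
  Item 4: 10 × 7 × 9 = 630
  Item 5: 1 × 6 × 9 = 54
  Item 6: 4 × 10 × 10 = 400
  Item 7: 5 × 10 × 5 = 250
  Item 8: 1 × 7 × 1 = 7
  Item 9: 9 × 10 × 9 = 810
Highest RPN is 810 → Item 9.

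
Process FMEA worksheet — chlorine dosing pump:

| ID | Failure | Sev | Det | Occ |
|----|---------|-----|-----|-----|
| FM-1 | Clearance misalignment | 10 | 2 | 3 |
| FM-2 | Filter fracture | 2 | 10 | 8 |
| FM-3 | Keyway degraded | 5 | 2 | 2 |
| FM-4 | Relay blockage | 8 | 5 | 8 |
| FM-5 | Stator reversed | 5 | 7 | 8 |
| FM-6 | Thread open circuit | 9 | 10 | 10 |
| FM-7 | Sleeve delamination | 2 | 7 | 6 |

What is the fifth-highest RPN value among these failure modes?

RPN = Severity × Occurrence × Detection:
  FM-1: 10 × 3 × 2 = 60
  FM-2: 2 × 8 × 10 = 160
  FM-3: 5 × 2 × 2 = 20
  FM-4: 8 × 8 × 5 = 320
  FM-5: 5 × 8 × 7 = 280
  FM-6: 9 × 10 × 10 = 900
  FM-7: 2 × 6 × 7 = 84
Sorted descending: 900, 320, 280, 160, 84, 60, 20.
The fifth-highest RPN is 84 (FM-7).

84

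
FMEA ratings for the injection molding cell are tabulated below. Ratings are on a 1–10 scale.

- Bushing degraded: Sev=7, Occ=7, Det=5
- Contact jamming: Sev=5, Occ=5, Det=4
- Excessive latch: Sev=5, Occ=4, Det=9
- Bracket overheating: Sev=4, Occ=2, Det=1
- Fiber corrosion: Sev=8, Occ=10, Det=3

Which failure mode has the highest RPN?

RPN = Severity × Occurrence × Detection:
  Bushing degraded: 7 × 7 × 5 = 245
  Contact jamming: 5 × 5 × 4 = 100
  Excessive latch: 5 × 4 × 9 = 180
  Bracket overheating: 4 × 2 × 1 = 8
  Fiber corrosion: 8 × 10 × 3 = 240
Highest RPN is 245 → Bushing degraded.

Bushing degraded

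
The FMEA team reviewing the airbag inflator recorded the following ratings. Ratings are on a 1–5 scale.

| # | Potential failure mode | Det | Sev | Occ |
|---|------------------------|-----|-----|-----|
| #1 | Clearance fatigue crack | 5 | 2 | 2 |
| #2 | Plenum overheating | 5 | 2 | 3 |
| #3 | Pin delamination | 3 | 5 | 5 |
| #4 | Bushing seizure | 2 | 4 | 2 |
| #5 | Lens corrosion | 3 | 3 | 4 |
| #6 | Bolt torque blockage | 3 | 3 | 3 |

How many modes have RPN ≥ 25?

4

RPN = Severity × Occurrence × Detection:
  #1: 2 × 2 × 5 = 20
  #2: 2 × 3 × 5 = 30
  #3: 5 × 5 × 3 = 75
  #4: 4 × 2 × 2 = 16
  #5: 3 × 4 × 3 = 36
  #6: 3 × 3 × 3 = 27
Modes with RPN ≥ 25: #2 (30), #3 (75), #5 (36), #6 (27) → 4.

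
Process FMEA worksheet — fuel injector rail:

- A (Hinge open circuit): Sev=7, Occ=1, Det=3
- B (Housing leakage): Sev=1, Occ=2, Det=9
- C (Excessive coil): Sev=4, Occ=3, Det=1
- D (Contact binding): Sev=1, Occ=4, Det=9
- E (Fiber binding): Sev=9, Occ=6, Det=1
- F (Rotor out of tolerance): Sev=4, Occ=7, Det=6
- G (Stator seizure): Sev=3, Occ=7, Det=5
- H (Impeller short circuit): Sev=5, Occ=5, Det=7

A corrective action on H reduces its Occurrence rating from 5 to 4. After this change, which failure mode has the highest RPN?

F

RPN = Severity × Occurrence × Detection:
  A: 7 × 1 × 3 = 21
  B: 1 × 2 × 9 = 18
  C: 4 × 3 × 1 = 12
  D: 1 × 4 × 9 = 36
  E: 9 × 6 × 1 = 54
  F: 4 × 7 × 6 = 168
  G: 3 × 7 × 5 = 105
  H: 5 × 5 × 7 = 175
After action: H → 5 × 4 × 7 = 140.
Revised RPNs: F=168, H=140, G=105, E=54, D=36, A=21, B=18, C=12.
Highest is now F (168).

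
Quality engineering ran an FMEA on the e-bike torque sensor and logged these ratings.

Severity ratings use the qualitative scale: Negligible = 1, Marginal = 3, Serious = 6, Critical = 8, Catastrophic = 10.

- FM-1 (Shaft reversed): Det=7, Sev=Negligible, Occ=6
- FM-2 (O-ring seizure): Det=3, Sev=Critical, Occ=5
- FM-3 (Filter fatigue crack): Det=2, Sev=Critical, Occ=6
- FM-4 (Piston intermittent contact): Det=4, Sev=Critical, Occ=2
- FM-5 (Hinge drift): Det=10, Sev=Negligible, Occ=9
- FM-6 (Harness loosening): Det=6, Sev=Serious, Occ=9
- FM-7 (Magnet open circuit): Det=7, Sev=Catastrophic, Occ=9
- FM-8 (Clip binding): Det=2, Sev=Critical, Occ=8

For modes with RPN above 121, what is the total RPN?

1082

RPN = Severity × Occurrence × Detection:
  FM-1: 1 × 6 × 7 = 42
  FM-2: 8 × 5 × 3 = 120
  FM-3: 8 × 6 × 2 = 96
  FM-4: 8 × 2 × 4 = 64
  FM-5: 1 × 9 × 10 = 90
  FM-6: 6 × 9 × 6 = 324
  FM-7: 10 × 9 × 7 = 630
  FM-8: 8 × 8 × 2 = 128
RPN > 121: FM-6 (324), FM-7 (630), FM-8 (128).
Sum: 324 + 630 + 128 = 1082.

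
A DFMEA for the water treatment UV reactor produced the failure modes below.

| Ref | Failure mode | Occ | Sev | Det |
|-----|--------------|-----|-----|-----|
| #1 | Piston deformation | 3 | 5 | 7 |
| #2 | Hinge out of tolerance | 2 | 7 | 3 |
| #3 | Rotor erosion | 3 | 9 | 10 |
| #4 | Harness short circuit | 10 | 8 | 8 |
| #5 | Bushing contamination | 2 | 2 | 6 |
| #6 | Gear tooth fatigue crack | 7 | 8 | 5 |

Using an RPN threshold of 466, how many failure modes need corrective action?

1

RPN = Severity × Occurrence × Detection:
  #1: 5 × 3 × 7 = 105
  #2: 7 × 2 × 3 = 42
  #3: 9 × 3 × 10 = 270
  #4: 8 × 10 × 8 = 640
  #5: 2 × 2 × 6 = 24
  #6: 8 × 7 × 5 = 280
Modes with RPN ≥ 466: #4 (640) → 1.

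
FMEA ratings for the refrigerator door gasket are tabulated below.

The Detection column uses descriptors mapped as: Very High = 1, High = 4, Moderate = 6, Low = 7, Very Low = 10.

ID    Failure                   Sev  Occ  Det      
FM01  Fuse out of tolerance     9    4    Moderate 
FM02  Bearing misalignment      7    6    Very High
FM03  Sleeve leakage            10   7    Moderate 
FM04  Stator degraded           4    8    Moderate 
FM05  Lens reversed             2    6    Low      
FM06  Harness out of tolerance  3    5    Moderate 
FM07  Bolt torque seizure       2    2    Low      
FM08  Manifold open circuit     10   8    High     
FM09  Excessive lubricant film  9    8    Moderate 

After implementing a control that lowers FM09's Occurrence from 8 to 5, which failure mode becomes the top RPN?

FM03

RPN = Severity × Occurrence × Detection:
  FM01: 9 × 4 × 6 = 216
  FM02: 7 × 6 × 1 = 42
  FM03: 10 × 7 × 6 = 420
  FM04: 4 × 8 × 6 = 192
  FM05: 2 × 6 × 7 = 84
  FM06: 3 × 5 × 6 = 90
  FM07: 2 × 2 × 7 = 28
  FM08: 10 × 8 × 4 = 320
  FM09: 9 × 8 × 6 = 432
After action: FM09 → 9 × 5 × 6 = 270.
Revised RPNs: FM03=420, FM08=320, FM09=270, FM01=216, FM04=192, FM06=90, FM05=84, FM02=42, FM07=28.
Highest is now FM03 (420).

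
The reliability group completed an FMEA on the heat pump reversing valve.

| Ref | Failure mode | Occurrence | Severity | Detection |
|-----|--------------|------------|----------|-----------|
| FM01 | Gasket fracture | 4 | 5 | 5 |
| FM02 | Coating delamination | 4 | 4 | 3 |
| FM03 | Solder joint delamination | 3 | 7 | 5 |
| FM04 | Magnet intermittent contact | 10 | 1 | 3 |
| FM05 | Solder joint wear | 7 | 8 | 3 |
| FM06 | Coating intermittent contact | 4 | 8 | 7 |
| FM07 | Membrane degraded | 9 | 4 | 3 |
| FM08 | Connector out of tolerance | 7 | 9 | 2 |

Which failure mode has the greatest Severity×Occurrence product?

FM08

Criticality = Severity × Occurrence:
  FM01: 5 × 4 = 20
  FM02: 4 × 4 = 16
  FM03: 7 × 3 = 21
  FM04: 1 × 10 = 10
  FM05: 8 × 7 = 56
  FM06: 8 × 4 = 32
  FM07: 4 × 9 = 36
  FM08: 9 × 7 = 63
Highest criticality is 63 → FM08.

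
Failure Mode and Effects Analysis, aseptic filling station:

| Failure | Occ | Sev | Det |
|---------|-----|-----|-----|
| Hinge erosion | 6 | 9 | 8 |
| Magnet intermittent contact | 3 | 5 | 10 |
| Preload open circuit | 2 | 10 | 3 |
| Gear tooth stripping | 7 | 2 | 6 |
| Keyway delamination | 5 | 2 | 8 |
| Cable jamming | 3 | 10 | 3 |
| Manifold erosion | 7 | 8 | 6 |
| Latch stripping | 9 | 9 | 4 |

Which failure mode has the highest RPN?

RPN = Severity × Occurrence × Detection:
  Hinge erosion: 9 × 6 × 8 = 432
  Magnet intermittent contact: 5 × 3 × 10 = 150
  Preload open circuit: 10 × 2 × 3 = 60
  Gear tooth stripping: 2 × 7 × 6 = 84
  Keyway delamination: 2 × 5 × 8 = 80
  Cable jamming: 10 × 3 × 3 = 90
  Manifold erosion: 8 × 7 × 6 = 336
  Latch stripping: 9 × 9 × 4 = 324
Highest RPN is 432 → Hinge erosion.

Hinge erosion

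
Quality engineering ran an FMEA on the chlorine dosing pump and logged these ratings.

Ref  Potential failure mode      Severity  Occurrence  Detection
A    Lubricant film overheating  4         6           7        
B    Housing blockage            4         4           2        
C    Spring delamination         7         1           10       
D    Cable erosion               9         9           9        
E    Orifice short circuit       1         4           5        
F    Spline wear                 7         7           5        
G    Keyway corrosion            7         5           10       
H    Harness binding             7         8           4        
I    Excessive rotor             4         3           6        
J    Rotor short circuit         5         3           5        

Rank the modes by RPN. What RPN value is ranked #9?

32

RPN = Severity × Occurrence × Detection:
  A: 4 × 6 × 7 = 168
  B: 4 × 4 × 2 = 32
  C: 7 × 1 × 10 = 70
  D: 9 × 9 × 9 = 729
  E: 1 × 4 × 5 = 20
  F: 7 × 7 × 5 = 245
  G: 7 × 5 × 10 = 350
  H: 7 × 8 × 4 = 224
  I: 4 × 3 × 6 = 72
  J: 5 × 3 × 5 = 75
Sorted descending: 729, 350, 245, 224, 168, 75, 72, 70, 32, 20.
The 9th-highest RPN is 32 (B).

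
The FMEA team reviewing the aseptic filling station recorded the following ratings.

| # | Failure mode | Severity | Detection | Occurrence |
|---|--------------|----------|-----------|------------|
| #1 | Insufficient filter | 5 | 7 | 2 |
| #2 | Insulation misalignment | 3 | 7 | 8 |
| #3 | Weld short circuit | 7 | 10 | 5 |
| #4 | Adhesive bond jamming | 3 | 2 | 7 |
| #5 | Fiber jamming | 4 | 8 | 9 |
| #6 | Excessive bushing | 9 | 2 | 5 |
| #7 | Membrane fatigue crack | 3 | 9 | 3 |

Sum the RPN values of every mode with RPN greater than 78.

RPN = Severity × Occurrence × Detection:
  #1: 5 × 2 × 7 = 70
  #2: 3 × 8 × 7 = 168
  #3: 7 × 5 × 10 = 350
  #4: 3 × 7 × 2 = 42
  #5: 4 × 9 × 8 = 288
  #6: 9 × 5 × 2 = 90
  #7: 3 × 3 × 9 = 81
RPN > 78: #2 (168), #3 (350), #5 (288), #6 (90), #7 (81).
Sum: 168 + 350 + 288 + 90 + 81 = 977.

977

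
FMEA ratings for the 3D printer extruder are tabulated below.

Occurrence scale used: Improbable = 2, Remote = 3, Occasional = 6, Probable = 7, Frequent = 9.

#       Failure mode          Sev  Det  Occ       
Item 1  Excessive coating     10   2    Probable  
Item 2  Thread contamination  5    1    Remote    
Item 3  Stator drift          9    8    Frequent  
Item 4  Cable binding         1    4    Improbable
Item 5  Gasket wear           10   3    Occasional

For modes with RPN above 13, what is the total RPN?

RPN = Severity × Occurrence × Detection:
  Item 1: 10 × 7 × 2 = 140
  Item 2: 5 × 3 × 1 = 15
  Item 3: 9 × 9 × 8 = 648
  Item 4: 1 × 2 × 4 = 8
  Item 5: 10 × 6 × 3 = 180
RPN > 13: Item 1 (140), Item 2 (15), Item 3 (648), Item 5 (180).
Sum: 140 + 15 + 648 + 180 = 983.

983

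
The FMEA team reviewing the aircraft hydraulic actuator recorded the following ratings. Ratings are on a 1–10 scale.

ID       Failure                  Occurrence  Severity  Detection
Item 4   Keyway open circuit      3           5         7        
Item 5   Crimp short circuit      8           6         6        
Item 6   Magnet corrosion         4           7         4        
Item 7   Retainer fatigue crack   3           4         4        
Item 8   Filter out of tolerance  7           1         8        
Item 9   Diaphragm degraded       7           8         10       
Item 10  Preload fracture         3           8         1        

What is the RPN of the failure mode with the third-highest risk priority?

112

RPN = Severity × Occurrence × Detection:
  Item 4: 5 × 3 × 7 = 105
  Item 5: 6 × 8 × 6 = 288
  Item 6: 7 × 4 × 4 = 112
  Item 7: 4 × 3 × 4 = 48
  Item 8: 1 × 7 × 8 = 56
  Item 9: 8 × 7 × 10 = 560
  Item 10: 8 × 3 × 1 = 24
Sorted descending: 560, 288, 112, 105, 56, 48, 24.
The third-highest RPN is 112 (Item 6).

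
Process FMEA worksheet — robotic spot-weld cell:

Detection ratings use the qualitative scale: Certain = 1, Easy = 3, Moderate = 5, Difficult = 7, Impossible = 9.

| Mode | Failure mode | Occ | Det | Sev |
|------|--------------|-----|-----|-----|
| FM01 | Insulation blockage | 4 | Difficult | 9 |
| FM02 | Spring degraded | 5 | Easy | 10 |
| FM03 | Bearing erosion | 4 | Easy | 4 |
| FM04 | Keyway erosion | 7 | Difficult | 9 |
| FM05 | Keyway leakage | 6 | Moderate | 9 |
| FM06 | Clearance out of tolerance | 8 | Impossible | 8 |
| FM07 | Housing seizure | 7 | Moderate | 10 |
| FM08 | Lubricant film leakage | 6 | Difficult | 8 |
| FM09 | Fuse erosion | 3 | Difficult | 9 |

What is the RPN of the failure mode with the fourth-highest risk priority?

336

RPN = Severity × Occurrence × Detection:
  FM01: 9 × 4 × 7 = 252
  FM02: 10 × 5 × 3 = 150
  FM03: 4 × 4 × 3 = 48
  FM04: 9 × 7 × 7 = 441
  FM05: 9 × 6 × 5 = 270
  FM06: 8 × 8 × 9 = 576
  FM07: 10 × 7 × 5 = 350
  FM08: 8 × 6 × 7 = 336
  FM09: 9 × 3 × 7 = 189
Sorted descending: 576, 441, 350, 336, 270, 252, 189, 150, 48.
The fourth-highest RPN is 336 (FM08).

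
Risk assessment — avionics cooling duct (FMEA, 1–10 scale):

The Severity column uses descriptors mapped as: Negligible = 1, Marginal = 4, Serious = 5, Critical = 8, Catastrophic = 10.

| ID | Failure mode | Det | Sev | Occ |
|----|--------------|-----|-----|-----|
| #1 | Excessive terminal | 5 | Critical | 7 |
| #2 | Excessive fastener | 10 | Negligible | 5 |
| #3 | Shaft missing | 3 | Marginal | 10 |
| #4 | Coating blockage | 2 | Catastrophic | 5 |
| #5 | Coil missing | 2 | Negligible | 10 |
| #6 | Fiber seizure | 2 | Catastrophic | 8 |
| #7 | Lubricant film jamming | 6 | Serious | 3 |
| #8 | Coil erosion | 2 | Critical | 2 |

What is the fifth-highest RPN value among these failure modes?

RPN = Severity × Occurrence × Detection:
  #1: 8 × 7 × 5 = 280
  #2: 1 × 5 × 10 = 50
  #3: 4 × 10 × 3 = 120
  #4: 10 × 5 × 2 = 100
  #5: 1 × 10 × 2 = 20
  #6: 10 × 8 × 2 = 160
  #7: 5 × 3 × 6 = 90
  #8: 8 × 2 × 2 = 32
Sorted descending: 280, 160, 120, 100, 90, 50, 32, 20.
The fifth-highest RPN is 90 (#7).

90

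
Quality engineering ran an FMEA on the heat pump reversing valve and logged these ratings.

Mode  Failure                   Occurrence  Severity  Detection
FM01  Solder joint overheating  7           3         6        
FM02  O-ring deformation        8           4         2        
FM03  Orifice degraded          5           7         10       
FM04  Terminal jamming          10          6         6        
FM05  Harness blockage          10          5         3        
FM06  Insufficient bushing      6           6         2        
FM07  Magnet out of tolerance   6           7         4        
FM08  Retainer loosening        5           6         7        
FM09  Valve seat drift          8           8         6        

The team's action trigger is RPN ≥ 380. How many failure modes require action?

1

RPN = Severity × Occurrence × Detection:
  FM01: 3 × 7 × 6 = 126
  FM02: 4 × 8 × 2 = 64
  FM03: 7 × 5 × 10 = 350
  FM04: 6 × 10 × 6 = 360
  FM05: 5 × 10 × 3 = 150
  FM06: 6 × 6 × 2 = 72
  FM07: 7 × 6 × 4 = 168
  FM08: 6 × 5 × 7 = 210
  FM09: 8 × 8 × 6 = 384
Modes with RPN ≥ 380: FM09 (384) → 1.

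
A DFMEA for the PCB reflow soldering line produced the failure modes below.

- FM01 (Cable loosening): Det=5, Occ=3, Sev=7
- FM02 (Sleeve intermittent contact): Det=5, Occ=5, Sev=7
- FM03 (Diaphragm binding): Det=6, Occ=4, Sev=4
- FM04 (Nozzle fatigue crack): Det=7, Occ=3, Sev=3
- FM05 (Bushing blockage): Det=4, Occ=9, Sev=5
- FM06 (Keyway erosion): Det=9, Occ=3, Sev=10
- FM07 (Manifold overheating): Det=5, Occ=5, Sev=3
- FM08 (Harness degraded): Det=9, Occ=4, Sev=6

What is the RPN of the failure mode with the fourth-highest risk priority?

RPN = Severity × Occurrence × Detection:
  FM01: 7 × 3 × 5 = 105
  FM02: 7 × 5 × 5 = 175
  FM03: 4 × 4 × 6 = 96
  FM04: 3 × 3 × 7 = 63
  FM05: 5 × 9 × 4 = 180
  FM06: 10 × 3 × 9 = 270
  FM07: 3 × 5 × 5 = 75
  FM08: 6 × 4 × 9 = 216
Sorted descending: 270, 216, 180, 175, 105, 96, 75, 63.
The fourth-highest RPN is 175 (FM02).

175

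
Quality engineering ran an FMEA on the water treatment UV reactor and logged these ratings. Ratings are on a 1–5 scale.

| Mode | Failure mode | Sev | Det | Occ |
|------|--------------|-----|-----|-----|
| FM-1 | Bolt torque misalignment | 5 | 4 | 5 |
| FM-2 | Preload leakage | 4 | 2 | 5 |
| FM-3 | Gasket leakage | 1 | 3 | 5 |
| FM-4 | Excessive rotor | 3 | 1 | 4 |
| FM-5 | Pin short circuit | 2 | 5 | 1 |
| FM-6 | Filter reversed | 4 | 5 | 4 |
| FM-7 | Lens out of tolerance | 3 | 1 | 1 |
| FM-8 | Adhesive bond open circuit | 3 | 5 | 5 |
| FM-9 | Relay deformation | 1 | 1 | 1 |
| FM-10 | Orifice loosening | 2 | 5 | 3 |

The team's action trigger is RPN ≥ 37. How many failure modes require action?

RPN = Severity × Occurrence × Detection:
  FM-1: 5 × 5 × 4 = 100
  FM-2: 4 × 5 × 2 = 40
  FM-3: 1 × 5 × 3 = 15
  FM-4: 3 × 4 × 1 = 12
  FM-5: 2 × 1 × 5 = 10
  FM-6: 4 × 4 × 5 = 80
  FM-7: 3 × 1 × 1 = 3
  FM-8: 3 × 5 × 5 = 75
  FM-9: 1 × 1 × 1 = 1
  FM-10: 2 × 3 × 5 = 30
Modes with RPN ≥ 37: FM-1 (100), FM-2 (40), FM-6 (80), FM-8 (75) → 4.

4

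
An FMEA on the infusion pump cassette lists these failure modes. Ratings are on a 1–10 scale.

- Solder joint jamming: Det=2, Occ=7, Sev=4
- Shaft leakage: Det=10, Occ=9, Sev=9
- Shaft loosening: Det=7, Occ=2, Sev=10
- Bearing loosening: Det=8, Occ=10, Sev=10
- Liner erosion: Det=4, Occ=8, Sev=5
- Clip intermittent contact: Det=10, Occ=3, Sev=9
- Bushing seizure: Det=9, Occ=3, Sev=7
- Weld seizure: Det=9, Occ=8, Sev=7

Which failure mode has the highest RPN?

Shaft leakage

RPN = Severity × Occurrence × Detection:
  Solder joint jamming: 4 × 7 × 2 = 56
  Shaft leakage: 9 × 9 × 10 = 810
  Shaft loosening: 10 × 2 × 7 = 140
  Bearing loosening: 10 × 10 × 8 = 800
  Liner erosion: 5 × 8 × 4 = 160
  Clip intermittent contact: 9 × 3 × 10 = 270
  Bushing seizure: 7 × 3 × 9 = 189
  Weld seizure: 7 × 8 × 9 = 504
Highest RPN is 810 → Shaft leakage.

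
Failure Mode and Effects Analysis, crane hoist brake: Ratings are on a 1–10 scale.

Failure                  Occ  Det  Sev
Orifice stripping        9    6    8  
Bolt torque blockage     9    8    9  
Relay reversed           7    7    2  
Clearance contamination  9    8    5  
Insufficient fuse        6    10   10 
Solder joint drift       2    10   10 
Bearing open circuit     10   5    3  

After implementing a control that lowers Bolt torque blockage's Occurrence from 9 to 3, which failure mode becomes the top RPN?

Insufficient fuse

RPN = Severity × Occurrence × Detection:
  Orifice stripping: 8 × 9 × 6 = 432
  Bolt torque blockage: 9 × 9 × 8 = 648
  Relay reversed: 2 × 7 × 7 = 98
  Clearance contamination: 5 × 9 × 8 = 360
  Insufficient fuse: 10 × 6 × 10 = 600
  Solder joint drift: 10 × 2 × 10 = 200
  Bearing open circuit: 3 × 10 × 5 = 150
After action: Bolt torque blockage → 9 × 3 × 8 = 216.
Revised RPNs: Insufficient fuse=600, Orifice stripping=432, Clearance contamination=360, Bolt torque blockage=216, Solder joint drift=200, Bearing open circuit=150, Relay reversed=98.
Highest is now Insufficient fuse (600).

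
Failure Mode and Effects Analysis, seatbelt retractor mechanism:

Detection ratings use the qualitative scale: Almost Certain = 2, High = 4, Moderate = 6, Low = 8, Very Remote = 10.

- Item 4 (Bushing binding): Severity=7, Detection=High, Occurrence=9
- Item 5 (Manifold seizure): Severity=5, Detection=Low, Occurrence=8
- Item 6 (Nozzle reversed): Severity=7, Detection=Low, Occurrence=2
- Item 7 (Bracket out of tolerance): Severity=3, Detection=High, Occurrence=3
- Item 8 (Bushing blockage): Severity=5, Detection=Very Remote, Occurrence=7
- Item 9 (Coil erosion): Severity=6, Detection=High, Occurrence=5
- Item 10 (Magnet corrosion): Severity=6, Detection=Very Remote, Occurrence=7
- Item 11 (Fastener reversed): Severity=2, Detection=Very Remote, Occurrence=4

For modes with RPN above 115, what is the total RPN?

1462

RPN = Severity × Occurrence × Detection:
  Item 4: 7 × 9 × 4 = 252
  Item 5: 5 × 8 × 8 = 320
  Item 6: 7 × 2 × 8 = 112
  Item 7: 3 × 3 × 4 = 36
  Item 8: 5 × 7 × 10 = 350
  Item 9: 6 × 5 × 4 = 120
  Item 10: 6 × 7 × 10 = 420
  Item 11: 2 × 4 × 10 = 80
RPN > 115: Item 4 (252), Item 5 (320), Item 8 (350), Item 9 (120), Item 10 (420).
Sum: 252 + 320 + 350 + 120 + 420 = 1462.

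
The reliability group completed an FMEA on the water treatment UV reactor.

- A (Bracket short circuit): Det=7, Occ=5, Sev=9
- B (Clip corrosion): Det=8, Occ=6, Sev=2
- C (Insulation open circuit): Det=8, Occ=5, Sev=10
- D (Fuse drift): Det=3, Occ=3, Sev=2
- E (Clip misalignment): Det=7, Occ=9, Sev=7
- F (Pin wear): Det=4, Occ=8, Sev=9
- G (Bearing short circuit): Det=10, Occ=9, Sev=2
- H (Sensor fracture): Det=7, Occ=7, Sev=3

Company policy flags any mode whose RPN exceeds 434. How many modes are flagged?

1

RPN = Severity × Occurrence × Detection:
  A: 9 × 5 × 7 = 315
  B: 2 × 6 × 8 = 96
  C: 10 × 5 × 8 = 400
  D: 2 × 3 × 3 = 18
  E: 7 × 9 × 7 = 441
  F: 9 × 8 × 4 = 288
  G: 2 × 9 × 10 = 180
  H: 3 × 7 × 7 = 147
Modes with RPN > 434: E (441) → 1.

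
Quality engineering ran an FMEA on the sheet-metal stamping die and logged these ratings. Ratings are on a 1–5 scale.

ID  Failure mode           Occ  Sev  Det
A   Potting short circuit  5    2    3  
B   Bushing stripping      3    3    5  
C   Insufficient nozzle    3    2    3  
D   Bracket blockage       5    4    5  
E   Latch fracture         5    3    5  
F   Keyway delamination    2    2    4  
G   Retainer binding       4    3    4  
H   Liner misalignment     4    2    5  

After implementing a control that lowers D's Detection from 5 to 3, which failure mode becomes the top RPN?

RPN = Severity × Occurrence × Detection:
  A: 2 × 5 × 3 = 30
  B: 3 × 3 × 5 = 45
  C: 2 × 3 × 3 = 18
  D: 4 × 5 × 5 = 100
  E: 3 × 5 × 5 = 75
  F: 2 × 2 × 4 = 16
  G: 3 × 4 × 4 = 48
  H: 2 × 4 × 5 = 40
After action: D → 4 × 5 × 3 = 60.
Revised RPNs: E=75, D=60, G=48, B=45, H=40, A=30, C=18, F=16.
Highest is now E (75).

E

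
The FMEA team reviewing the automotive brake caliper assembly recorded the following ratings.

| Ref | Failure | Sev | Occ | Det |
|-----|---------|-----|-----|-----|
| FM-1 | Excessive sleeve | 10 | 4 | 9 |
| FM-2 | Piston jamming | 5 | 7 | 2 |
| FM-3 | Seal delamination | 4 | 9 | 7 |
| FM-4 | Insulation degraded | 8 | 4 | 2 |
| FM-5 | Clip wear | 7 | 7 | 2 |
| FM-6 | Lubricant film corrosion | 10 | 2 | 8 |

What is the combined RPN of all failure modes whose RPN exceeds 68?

940

RPN = Severity × Occurrence × Detection:
  FM-1: 10 × 4 × 9 = 360
  FM-2: 5 × 7 × 2 = 70
  FM-3: 4 × 9 × 7 = 252
  FM-4: 8 × 4 × 2 = 64
  FM-5: 7 × 7 × 2 = 98
  FM-6: 10 × 2 × 8 = 160
RPN > 68: FM-1 (360), FM-2 (70), FM-3 (252), FM-5 (98), FM-6 (160).
Sum: 360 + 70 + 252 + 98 + 160 = 940.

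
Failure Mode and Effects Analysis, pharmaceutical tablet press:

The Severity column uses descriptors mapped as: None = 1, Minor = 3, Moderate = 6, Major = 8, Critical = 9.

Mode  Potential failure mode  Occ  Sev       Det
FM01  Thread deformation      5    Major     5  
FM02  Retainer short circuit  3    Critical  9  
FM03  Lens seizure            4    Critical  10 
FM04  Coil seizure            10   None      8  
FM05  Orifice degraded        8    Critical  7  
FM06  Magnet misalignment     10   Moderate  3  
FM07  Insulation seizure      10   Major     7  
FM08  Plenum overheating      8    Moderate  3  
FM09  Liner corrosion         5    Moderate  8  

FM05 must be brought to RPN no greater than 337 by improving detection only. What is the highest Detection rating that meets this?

4

FM05: S=9, O=8, D=7 → current RPN = 504.
Fixed product = 72. Need 72 × D ≤ 337, so D ≤ 337/72 = 4.68.
Maximum integer Detection rating = 4 (gives RPN 288; D=5 would give 360 > 337).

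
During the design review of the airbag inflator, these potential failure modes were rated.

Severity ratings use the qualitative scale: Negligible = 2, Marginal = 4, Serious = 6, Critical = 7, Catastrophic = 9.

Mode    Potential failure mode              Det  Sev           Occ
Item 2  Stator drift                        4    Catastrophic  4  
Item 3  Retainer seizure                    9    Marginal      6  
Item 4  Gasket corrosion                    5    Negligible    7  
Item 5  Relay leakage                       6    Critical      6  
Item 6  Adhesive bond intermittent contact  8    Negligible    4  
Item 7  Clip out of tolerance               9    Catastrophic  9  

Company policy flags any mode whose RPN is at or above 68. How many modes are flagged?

5

RPN = Severity × Occurrence × Detection:
  Item 2: 9 × 4 × 4 = 144
  Item 3: 4 × 6 × 9 = 216
  Item 4: 2 × 7 × 5 = 70
  Item 5: 7 × 6 × 6 = 252
  Item 6: 2 × 4 × 8 = 64
  Item 7: 9 × 9 × 9 = 729
Modes with RPN ≥ 68: Item 2 (144), Item 3 (216), Item 4 (70), Item 5 (252), Item 7 (729) → 5.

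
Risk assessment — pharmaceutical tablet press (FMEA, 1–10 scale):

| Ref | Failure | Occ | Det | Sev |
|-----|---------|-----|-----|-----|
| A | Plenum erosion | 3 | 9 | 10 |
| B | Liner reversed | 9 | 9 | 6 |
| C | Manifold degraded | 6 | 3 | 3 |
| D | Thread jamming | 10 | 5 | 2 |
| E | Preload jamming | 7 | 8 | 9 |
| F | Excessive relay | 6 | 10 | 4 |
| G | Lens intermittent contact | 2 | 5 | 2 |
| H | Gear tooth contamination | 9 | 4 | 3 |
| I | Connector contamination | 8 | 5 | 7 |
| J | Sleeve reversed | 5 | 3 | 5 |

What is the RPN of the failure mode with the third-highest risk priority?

RPN = Severity × Occurrence × Detection:
  A: 10 × 3 × 9 = 270
  B: 6 × 9 × 9 = 486
  C: 3 × 6 × 3 = 54
  D: 2 × 10 × 5 = 100
  E: 9 × 7 × 8 = 504
  F: 4 × 6 × 10 = 240
  G: 2 × 2 × 5 = 20
  H: 3 × 9 × 4 = 108
  I: 7 × 8 × 5 = 280
  J: 5 × 5 × 3 = 75
Sorted descending: 504, 486, 280, 270, 240, 108, 100, 75, 54, 20.
The third-highest RPN is 280 (I).

280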